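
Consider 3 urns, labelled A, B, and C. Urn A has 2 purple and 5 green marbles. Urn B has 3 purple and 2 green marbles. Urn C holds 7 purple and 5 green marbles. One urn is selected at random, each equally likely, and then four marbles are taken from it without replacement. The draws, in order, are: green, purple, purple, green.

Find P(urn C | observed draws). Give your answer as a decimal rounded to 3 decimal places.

Compute the likelihood of the observed sequence for each case: P(data | urn A) = (5/7)(2/6)(1/5)(4/4) = 0.047619; P(data | urn B) = (2/5)(3/4)(2/3)(1/2) = 0.1; P(data | urn C) = (5/12)(7/11)(6/10)(4/9) = 0.070707.
Multiplying each by its prior: 1/3 · 0.047619 = 0.015873, 1/3 · 0.1 = 0.033333, 1/3 · 0.070707 = 0.023569; summing to 0.072775.
Therefore the posterior P(urn C | data) = (0.023569) / (0.072775) = 0.32386.

0.324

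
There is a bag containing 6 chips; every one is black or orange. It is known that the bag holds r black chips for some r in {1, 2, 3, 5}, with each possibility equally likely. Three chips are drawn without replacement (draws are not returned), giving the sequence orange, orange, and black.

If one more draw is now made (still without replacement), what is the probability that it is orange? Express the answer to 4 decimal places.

0.6774

For each hypothesis, P(data | H) works out to: P(data | r = 1) = (5/6)(4/5)(1/4) = 1/6; P(data | r = 2) = (4/6)(3/5)(2/4) = 1/5; P(data | r = 3) = (3/6)(2/5)(3/4) = 3/20; P(data | r = 5) = (1/6)(0/5) = 0.
The prior-weighted likelihoods are 1/4 · 1/6 = 1/24, 1/4 · 1/5 = 1/20, 1/4 · 3/20 = 3/80, 1/4 · 0 = 0; summing to 31/240.
Normalising, the posterior is P(r = 1 | data) = 10/31, P(r = 2 | data) = 12/31, P(r = 3 | data) = 9/31, P(r = 5 | data) = 0.
So P(orange next | data) = Σ P(orange next | H) P(H | data) = (1)(10/31) + (2/3)(12/31) + (1/3)(9/31) = 21/31.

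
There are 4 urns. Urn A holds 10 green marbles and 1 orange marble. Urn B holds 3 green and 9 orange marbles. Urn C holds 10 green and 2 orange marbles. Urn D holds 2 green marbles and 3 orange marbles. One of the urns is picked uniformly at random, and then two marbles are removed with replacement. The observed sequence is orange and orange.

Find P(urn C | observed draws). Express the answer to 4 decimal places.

The likelihood of the observed sequence under each hypothesis: P(data | urn A) = (1/11)(1/11) = 0.0082645; P(data | urn B) = (9/12)(9/12) = 0.5625; P(data | urn C) = (2/12)(2/12) = 0.027778; P(data | urn D) = (3/5)(3/5) = 0.36.
Multiplying each by its prior: 1/4 · 0.0082645 = 0.0020661, 1/4 · 0.5625 = 0.14062, 1/4 · 0.027778 = 0.0069444, 1/4 · 0.36 = 0.09; these sum to 0.23964.
Hence P(urn C | data) = (0.0069444) / (0.23964) = 0.028979.

0.0290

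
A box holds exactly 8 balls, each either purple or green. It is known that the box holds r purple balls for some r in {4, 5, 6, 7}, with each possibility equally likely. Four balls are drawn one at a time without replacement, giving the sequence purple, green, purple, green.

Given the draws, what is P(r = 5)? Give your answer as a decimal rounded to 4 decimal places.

0.3704

Compute the likelihood of the observed sequence for each case: P(data | r = 4) = (4/8)(4/7)(3/6)(3/5) = 3/35; P(data | r = 5) = (5/8)(3/7)(4/6)(2/5) = 1/14; P(data | r = 6) = (6/8)(2/7)(5/6)(1/5) = 1/28; P(data | r = 7) = (7/8)(1/7)(6/6)(0/5) = 0.
Weighting by the prior gives 1/4 · 3/35 = 3/140, 1/4 · 1/14 = 1/56, 1/4 · 1/28 = 1/112, 1/4 · 0 = 0; these sum to 27/560.
By Bayes' rule, P(r = 5 | data) = (1/56) / (27/560) = 10/27.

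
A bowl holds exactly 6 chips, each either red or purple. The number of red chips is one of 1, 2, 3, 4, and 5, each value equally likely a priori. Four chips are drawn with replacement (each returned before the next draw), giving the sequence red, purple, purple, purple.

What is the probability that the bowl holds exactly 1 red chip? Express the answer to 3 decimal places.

0.337

Compute the likelihood of the observed sequence for each case: P(data | r = 1) = (1/6)(5/6)(5/6)(5/6) = 0.096451; P(data | r = 2) = (2/6)(4/6)(4/6)(4/6) = 0.098765; P(data | r = 3) = (3/6)(3/6)(3/6)(3/6) = 0.0625; P(data | r = 4) = (4/6)(2/6)(2/6)(2/6) = 0.024691; P(data | r = 5) = (5/6)(1/6)(1/6)(1/6) = 0.003858.
Multiplying each by its prior: 1/5 · 0.096451 = 0.01929, 1/5 · 0.098765 = 0.019753, 1/5 · 0.0625 = 0.0125, 1/5 · 0.024691 = 0.0049383, 1/5 · 0.003858 = 0.0007716; these sum to 0.057253.
Hence P(r = 1 | data) = (0.01929) / (0.057253) = 0.33693.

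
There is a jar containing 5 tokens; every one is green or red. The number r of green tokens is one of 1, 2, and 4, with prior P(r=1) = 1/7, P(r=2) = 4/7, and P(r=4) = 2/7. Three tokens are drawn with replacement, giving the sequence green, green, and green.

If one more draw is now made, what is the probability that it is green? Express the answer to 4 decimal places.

The likelihood of the observed sequence under each hypothesis: P(data | r = 1) = (1/5)(1/5)(1/5) = 1/125; P(data | r = 2) = (2/5)(2/5)(2/5) = 8/125; P(data | r = 4) = (4/5)(4/5)(4/5) = 64/125.
Weighting by the prior gives 1/7 · 1/125 = 1/875, 4/7 · 8/125 = 32/875, 2/7 · 64/125 = 128/875; with total 23/125.
Dividing through by the total gives posterior P(r = 1 | data) = 1/161, P(r = 2 | data) = 32/161, P(r = 4 | data) = 128/161.
So P(green next | data) = Σ P(green next | H) P(H | data) = (1/5)(1/161) + (2/5)(32/161) + (4/5)(128/161) = 577/805.

0.7168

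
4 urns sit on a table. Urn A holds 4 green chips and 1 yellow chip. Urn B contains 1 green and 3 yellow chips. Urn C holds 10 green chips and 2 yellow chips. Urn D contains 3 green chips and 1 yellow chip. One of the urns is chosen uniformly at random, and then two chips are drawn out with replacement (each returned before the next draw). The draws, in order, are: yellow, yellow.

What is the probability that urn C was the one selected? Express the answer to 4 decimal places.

Under each hypothesis, the probability of the observed sequence is: P(data | urn A) = (1/5)(1/5) = 0.04; P(data | urn B) = (3/4)(3/4) = 0.5625; P(data | urn C) = (2/12)(2/12) = 0.027778; P(data | urn D) = (1/4)(1/4) = 0.0625.
Weighting by the prior gives 1/4 · 0.04 = 0.01, 1/4 · 0.5625 = 0.14062, 1/4 · 0.027778 = 0.0069444, 1/4 · 0.0625 = 0.015625; summing to 0.17319.
Hence P(urn C | data) = (0.0069444) / (0.17319) = 0.040096.

0.0401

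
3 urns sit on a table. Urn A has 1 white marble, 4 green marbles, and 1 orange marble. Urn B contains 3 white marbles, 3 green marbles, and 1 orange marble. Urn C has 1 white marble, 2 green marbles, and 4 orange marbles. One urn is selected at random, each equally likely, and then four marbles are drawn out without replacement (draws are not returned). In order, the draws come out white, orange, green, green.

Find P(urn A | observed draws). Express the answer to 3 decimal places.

0.519

The likelihood of the observed sequence under each hypothesis: P(data | urn A) = (1/6)(1/5)(4/4)(3/3) = 1/30; P(data | urn B) = (3/7)(1/6)(3/5)(2/4) = 3/140; P(data | urn C) = (1/7)(4/6)(2/5)(1/4) = 1/105.
Multiplying each by its prior: 1/3 · 1/30 = 1/90, 1/3 · 3/140 = 1/140, 1/3 · 1/105 = 1/315; summing to 3/140.
By Bayes' rule, P(urn A | data) = (1/90) / (3/140) = 14/27.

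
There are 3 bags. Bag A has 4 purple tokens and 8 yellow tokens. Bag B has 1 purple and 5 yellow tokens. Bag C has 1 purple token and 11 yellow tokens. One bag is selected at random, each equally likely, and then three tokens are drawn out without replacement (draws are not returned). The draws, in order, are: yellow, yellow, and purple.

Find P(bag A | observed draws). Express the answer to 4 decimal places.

Compute the likelihood of the observed sequence for each case: P(data | bag A) = (8/12)(7/11)(4/10) = 0.1697; P(data | bag B) = (5/6)(4/5)(1/4) = 0.16667; P(data | bag C) = (11/12)(10/11)(1/10) = 0.083333.
Multiplying each by its prior: 1/3 · 0.1697 = 0.056566, 1/3 · 0.16667 = 0.055556, 1/3 · 0.083333 = 0.027778; these sum to 0.1399.
Hence P(bag A | data) = (0.056566) / (0.1399) = 0.40433.

0.4043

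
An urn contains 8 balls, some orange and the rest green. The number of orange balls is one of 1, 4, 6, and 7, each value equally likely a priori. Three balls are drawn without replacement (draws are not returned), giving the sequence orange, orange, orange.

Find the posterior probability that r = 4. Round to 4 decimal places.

For each hypothesis, P(data | H) works out to: P(data | r = 1) = (1/8)(0/7) = 0; P(data | r = 4) = (4/8)(3/7)(2/6) = 1/14; P(data | r = 6) = (6/8)(5/7)(4/6) = 5/14; P(data | r = 7) = (7/8)(6/7)(5/6) = 5/8.
Weighting by the prior gives 1/4 · 0 = 0, 1/4 · 1/14 = 1/56, 1/4 · 5/14 = 5/56, 1/4 · 5/8 = 5/32; these sum to 59/224.
Therefore the posterior P(r = 4 | data) = (1/56) / (59/224) = 4/59.

0.0678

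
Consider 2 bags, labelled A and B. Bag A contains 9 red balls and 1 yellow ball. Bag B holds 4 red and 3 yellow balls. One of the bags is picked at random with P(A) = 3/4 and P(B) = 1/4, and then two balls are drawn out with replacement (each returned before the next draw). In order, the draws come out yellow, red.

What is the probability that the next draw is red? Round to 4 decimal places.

0.7437

The likelihood of the observed sequence under each hypothesis: P(data | bag A) = (1/10)(9/10) = 0.09; P(data | bag B) = (3/7)(4/7) = 0.2449.
Multiplying each by its prior: 3/4 · 0.09 = 0.0675, 1/4 · 0.2449 = 0.061224; summing to 0.12872.
Normalising, the posterior is P(bag A | data) = 0.52438, P(bag B | data) = 0.47562.
The predictive probability is P(red next | data) = (9/10)(0.52438) + (4/7)(0.47562) = 0.74372.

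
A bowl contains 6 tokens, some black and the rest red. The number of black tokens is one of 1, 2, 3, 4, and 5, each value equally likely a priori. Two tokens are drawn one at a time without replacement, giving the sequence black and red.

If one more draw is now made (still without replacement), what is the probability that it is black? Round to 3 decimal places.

0.500

Under each hypothesis, the probability of the observed sequence is: P(data | r = 1) = (1/6)(5/5) = 1/6; P(data | r = 2) = (2/6)(4/5) = 4/15; P(data | r = 3) = (3/6)(3/5) = 3/10; P(data | r = 4) = (4/6)(2/5) = 4/15; P(data | r = 5) = (5/6)(1/5) = 1/6.
Weighting by the prior gives 1/5 · 1/6 = 1/30, 1/5 · 4/15 = 4/75, 1/5 · 3/10 = 3/50, 1/5 · 4/15 = 4/75, 1/5 · 1/6 = 1/30; these sum to 7/30.
Dividing through by the total gives posterior P(r = 1 | data) = 1/7, P(r = 2 | data) = 8/35, P(r = 3 | data) = 9/35, P(r = 4 | data) = 8/35, P(r = 5 | data) = 1/7.
The predictive probability is P(black next | data) = (0)(1/7) + (1/4)(8/35) + (1/2)(9/35) + (3/4)(8/35) + (1)(1/7) = 1/2.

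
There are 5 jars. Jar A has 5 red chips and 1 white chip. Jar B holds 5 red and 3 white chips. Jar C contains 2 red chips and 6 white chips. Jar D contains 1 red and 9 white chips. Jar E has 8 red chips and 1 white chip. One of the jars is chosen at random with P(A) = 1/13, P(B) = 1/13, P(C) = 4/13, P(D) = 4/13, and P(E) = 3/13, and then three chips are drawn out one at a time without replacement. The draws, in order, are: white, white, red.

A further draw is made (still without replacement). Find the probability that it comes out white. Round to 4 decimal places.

0.8220

The likelihood of the observed sequence under each hypothesis: P(data | jar A) = (1/6)(0/5) = 0; P(data | jar B) = (3/8)(2/7)(5/6) = 0.089286; P(data | jar C) = (6/8)(5/7)(2/6) = 0.17857; P(data | jar D) = (9/10)(8/9)(1/8) = 0.1; P(data | jar E) = (1/9)(0/8) = 0.
Multiplying each by its prior: 1/13 · 0 = 0, 1/13 · 0.089286 = 0.0068681, 4/13 · 0.17857 = 0.054945, 4/13 · 0.1 = 0.030769, 3/13 · 0 = 0; summing to 0.092582.
Normalising, the posterior is P(jar A | data) = 0, P(jar B | data) = 0.074184, P(jar C | data) = 0.59347, P(jar D | data) = 0.33234, P(jar E | data) = 0.
Averaging over the posterior, P(white next | data) = (1/5)(0.074184) + (4/5)(0.59347) + (1)(0.33234) = 0.82196.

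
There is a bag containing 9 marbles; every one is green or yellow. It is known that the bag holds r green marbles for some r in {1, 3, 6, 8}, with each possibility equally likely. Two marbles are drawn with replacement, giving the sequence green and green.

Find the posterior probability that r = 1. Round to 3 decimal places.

For each hypothesis, P(data | H) works out to: P(data | r = 1) = (1/9)(1/9) = 1/81; P(data | r = 3) = (3/9)(3/9) = 1/9; P(data | r = 6) = (6/9)(6/9) = 4/9; P(data | r = 8) = (8/9)(8/9) = 64/81.
The prior-weighted likelihoods are 1/4 · 1/81 = 1/324, 1/4 · 1/9 = 1/36, 1/4 · 4/9 = 1/9, 1/4 · 64/81 = 16/81; with total 55/162.
By Bayes' rule, P(r = 1 | data) = (1/324) / (55/162) = 1/110.

0.009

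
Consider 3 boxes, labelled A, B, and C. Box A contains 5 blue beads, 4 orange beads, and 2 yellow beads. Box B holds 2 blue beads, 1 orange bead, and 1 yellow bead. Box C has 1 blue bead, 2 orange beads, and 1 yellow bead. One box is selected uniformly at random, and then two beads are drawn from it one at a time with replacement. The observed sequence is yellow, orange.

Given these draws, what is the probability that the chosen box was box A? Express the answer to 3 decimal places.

The likelihood of the observed sequence under each hypothesis: P(data | box A) = (2/11)(4/11) = 0.066116; P(data | box B) = (1/4)(1/4) = 0.0625; P(data | box C) = (1/4)(2/4) = 0.125.
Multiplying each by its prior: 1/3 · 0.066116 = 0.022039, 1/3 · 0.0625 = 0.020833, 1/3 · 0.125 = 0.041667; with total 0.084539.
Therefore the posterior P(box A | data) = (0.022039) / (0.084539) = 0.26069.

0.261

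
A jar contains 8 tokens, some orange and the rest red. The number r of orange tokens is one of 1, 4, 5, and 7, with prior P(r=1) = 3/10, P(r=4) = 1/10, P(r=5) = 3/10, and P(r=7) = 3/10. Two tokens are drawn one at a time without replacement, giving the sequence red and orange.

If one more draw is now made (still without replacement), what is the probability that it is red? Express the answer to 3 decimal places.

0.427

Compute the likelihood of the observed sequence for each case: P(data | r = 1) = (7/8)(1/7) = 1/8; P(data | r = 4) = (4/8)(4/7) = 2/7; P(data | r = 5) = (3/8)(5/7) = 15/56; P(data | r = 7) = (1/8)(7/7) = 1/8.
Weighting by the prior gives 3/10 · 1/8 = 3/80, 1/10 · 2/7 = 1/35, 3/10 · 15/56 = 9/112, 3/10 · 1/8 = 3/80; these sum to 103/560.
The posterior is then P(r = 1 | data) = 21/103, P(r = 4 | data) = 16/103, P(r = 5 | data) = 45/103, P(r = 7 | data) = 21/103.
So P(red next | data) = Σ P(red next | H) P(H | data) = (1)(21/103) + (1/2)(16/103) + (1/3)(45/103) + (0)(21/103) = 44/103.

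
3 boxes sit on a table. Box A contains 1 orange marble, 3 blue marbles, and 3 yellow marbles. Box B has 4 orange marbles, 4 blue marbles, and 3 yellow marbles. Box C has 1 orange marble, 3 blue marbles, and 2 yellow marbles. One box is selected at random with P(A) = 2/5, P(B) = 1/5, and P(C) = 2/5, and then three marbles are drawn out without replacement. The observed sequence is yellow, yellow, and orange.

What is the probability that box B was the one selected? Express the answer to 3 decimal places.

0.211

Compute the likelihood of the observed sequence for each case: P(data | box A) = (3/7)(2/6)(1/5) = 0.028571; P(data | box B) = (3/11)(2/10)(4/9) = 0.024242; P(data | box C) = (2/6)(1/5)(1/4) = 0.016667.
Multiplying each by its prior: 2/5 · 0.028571 = 0.011429, 1/5 · 0.024242 = 0.0048485, 2/5 · 0.016667 = 0.0066667; these sum to 0.022944.
By Bayes' rule, P(box B | data) = (0.0048485) / (0.022944) = 0.21132.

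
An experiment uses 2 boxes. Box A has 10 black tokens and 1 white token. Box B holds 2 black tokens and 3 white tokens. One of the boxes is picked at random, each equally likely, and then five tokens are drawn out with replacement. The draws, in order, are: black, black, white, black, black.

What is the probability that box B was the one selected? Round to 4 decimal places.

0.1983

The likelihood of the observed sequence under each hypothesis: P(data | box A) = (10/11)(10/11)(1/11)(10/11)(10/11) = 0.062092; P(data | box B) = (2/5)(2/5)(3/5)(2/5)(2/5) = 0.01536.
Weighting by the prior gives 1/2 · 0.062092 = 0.031046, 1/2 · 0.01536 = 0.00768; summing to 0.038726.
Hence P(box B | data) = (0.00768) / (0.038726) = 0.19832.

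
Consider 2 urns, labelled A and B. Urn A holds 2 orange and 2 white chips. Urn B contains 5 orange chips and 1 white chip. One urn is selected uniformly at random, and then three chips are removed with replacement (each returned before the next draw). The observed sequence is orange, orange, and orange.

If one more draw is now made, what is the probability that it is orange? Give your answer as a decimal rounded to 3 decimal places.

The likelihood of the observed sequence under each hypothesis: P(data | urn A) = (2/4)(2/4)(2/4) = 1/8; P(data | urn B) = (5/6)(5/6)(5/6) = 125/216.
Multiplying each by its prior: 1/2 · 1/8 = 1/16, 1/2 · 125/216 = 125/432; summing to 19/54.
Normalising, the posterior is P(urn A | data) = 27/152, P(urn B | data) = 125/152.
The predictive probability is P(orange next | data) = (1/2)(27/152) + (5/6)(125/152) = 353/456.

0.774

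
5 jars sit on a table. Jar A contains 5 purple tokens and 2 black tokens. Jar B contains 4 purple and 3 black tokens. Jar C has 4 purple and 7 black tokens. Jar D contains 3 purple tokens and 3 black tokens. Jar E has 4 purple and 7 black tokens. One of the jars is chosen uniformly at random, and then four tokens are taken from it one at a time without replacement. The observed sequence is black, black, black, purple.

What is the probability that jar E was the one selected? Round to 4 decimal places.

For each hypothesis, P(data | H) works out to: P(data | jar A) = (2/7)(1/6)(0/5) = 0; P(data | jar B) = (3/7)(2/6)(1/5)(4/4) = 0.028571; P(data | jar C) = (7/11)(6/10)(5/9)(4/8) = 0.10606; P(data | jar D) = (3/6)(2/5)(1/4)(3/3) = 0.05; P(data | jar E) = (7/11)(6/10)(5/9)(4/8) = 0.10606.
Weighting by the prior gives 1/5 · 0 = 0, 1/5 · 0.028571 = 0.0057143, 1/5 · 0.10606 = 0.021212, 1/5 · 0.05 = 0.01, 1/5 · 0.10606 = 0.021212; summing to 0.058139.
So P(jar E | data) = (0.021212) / (0.058139) = 0.36485.

0.3649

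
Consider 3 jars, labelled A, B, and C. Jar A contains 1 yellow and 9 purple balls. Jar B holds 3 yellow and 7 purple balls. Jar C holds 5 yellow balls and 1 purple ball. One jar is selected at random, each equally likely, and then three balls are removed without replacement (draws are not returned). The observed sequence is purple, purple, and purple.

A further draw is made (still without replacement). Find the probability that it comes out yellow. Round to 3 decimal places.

0.227

Compute the likelihood of the observed sequence for each case: P(data | jar A) = (9/10)(8/9)(7/8) = 7/10; P(data | jar B) = (7/10)(6/9)(5/8) = 7/24; P(data | jar C) = (1/6)(0/5) = 0.
Multiplying each by its prior: 1/3 · 7/10 = 7/30, 1/3 · 7/24 = 7/72, 1/3 · 0 = 0; these sum to 119/360.
Normalising, the posterior is P(jar A | data) = 12/17, P(jar B | data) = 5/17, P(jar C | data) = 0.
So P(yellow next | data) = Σ P(yellow next | H) P(H | data) = (1/7)(12/17) + (3/7)(5/17) = 27/119.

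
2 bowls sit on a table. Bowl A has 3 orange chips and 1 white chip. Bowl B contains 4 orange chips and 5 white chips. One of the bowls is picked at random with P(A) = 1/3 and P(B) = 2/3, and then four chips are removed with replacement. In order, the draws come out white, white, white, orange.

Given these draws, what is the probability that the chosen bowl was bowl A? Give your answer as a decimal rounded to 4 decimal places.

0.0714

For each hypothesis, P(data | H) works out to: P(data | bowl A) = (1/4)(1/4)(1/4)(3/4) = 0.011719; P(data | bowl B) = (5/9)(5/9)(5/9)(4/9) = 0.076208.
Weighting by the prior gives 1/3 · 0.011719 = 0.0039062, 2/3 · 0.076208 = 0.050805; summing to 0.054712.
So P(bowl A | data) = (0.0039062) / (0.054712) = 0.071397.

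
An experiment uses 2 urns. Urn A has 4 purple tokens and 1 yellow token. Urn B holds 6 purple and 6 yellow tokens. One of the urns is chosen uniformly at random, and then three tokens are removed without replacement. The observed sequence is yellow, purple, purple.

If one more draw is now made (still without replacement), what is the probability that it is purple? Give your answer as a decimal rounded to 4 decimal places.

Under each hypothesis, the probability of the observed sequence is: P(data | urn A) = (1/5)(4/4)(3/3) = 1/5; P(data | urn B) = (6/12)(6/11)(5/10) = 3/22.
Weighting by the prior gives 1/2 · 1/5 = 1/10, 1/2 · 3/22 = 3/44; these sum to 37/220.
Normalising, the posterior is P(urn A | data) = 22/37, P(urn B | data) = 15/37.
Averaging over the posterior, P(purple next | data) = (1)(22/37) + (4/9)(15/37) = 86/111.

0.7748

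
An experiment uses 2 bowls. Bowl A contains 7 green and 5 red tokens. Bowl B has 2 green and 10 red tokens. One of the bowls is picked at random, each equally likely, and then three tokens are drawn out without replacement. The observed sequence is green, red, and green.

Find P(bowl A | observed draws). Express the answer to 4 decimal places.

0.9130

The likelihood of the observed sequence under each hypothesis: P(data | bowl A) = (7/12)(5/11)(6/10) = 7/44; P(data | bowl B) = (2/12)(10/11)(1/10) = 1/66.
Weighting by the prior gives 1/2 · 7/44 = 7/88, 1/2 · 1/66 = 1/132; these sum to 23/264.
Hence P(bowl A | data) = (7/88) / (23/264) = 21/23.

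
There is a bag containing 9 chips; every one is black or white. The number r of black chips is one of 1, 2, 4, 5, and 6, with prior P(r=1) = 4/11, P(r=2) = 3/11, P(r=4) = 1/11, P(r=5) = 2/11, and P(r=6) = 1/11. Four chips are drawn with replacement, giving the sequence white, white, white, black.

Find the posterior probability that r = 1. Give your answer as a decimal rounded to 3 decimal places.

The likelihood of the observed sequence under each hypothesis: P(data | r = 1) = (8/9)(8/9)(8/9)(1/9) = 0.078037; P(data | r = 2) = (7/9)(7/9)(7/9)(2/9) = 0.10456; P(data | r = 4) = (5/9)(5/9)(5/9)(4/9) = 0.076208; P(data | r = 5) = (4/9)(4/9)(4/9)(5/9) = 0.048773; P(data | r = 6) = (3/9)(3/9)(3/9)(6/9) = 0.024691.
Multiplying each by its prior: 4/11 · 0.078037 = 0.028377, 3/11 · 0.10456 = 0.028516, 1/11 · 0.076208 = 0.006928, 2/11 · 0.048773 = 0.0088678, 1/11 · 0.024691 = 0.0022447; summing to 0.074933.
So P(r = 1 | data) = (0.028377) / (0.074933) = 0.3787.

0.379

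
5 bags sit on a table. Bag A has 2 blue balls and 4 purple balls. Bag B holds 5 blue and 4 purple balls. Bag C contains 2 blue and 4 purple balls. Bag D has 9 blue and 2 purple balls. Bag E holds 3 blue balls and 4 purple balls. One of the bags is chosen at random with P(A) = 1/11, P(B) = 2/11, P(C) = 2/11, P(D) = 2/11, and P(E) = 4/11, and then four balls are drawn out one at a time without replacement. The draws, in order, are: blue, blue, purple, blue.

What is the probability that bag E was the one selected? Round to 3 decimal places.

For each hypothesis, P(data | H) works out to: P(data | bag A) = (2/6)(1/5)(4/4)(0/3) = 0; P(data | bag B) = (5/9)(4/8)(4/7)(3/6) = 0.079365; P(data | bag C) = (2/6)(1/5)(4/4)(0/3) = 0; P(data | bag D) = (9/11)(8/10)(2/9)(7/8) = 0.12727; P(data | bag E) = (3/7)(2/6)(4/5)(1/4) = 0.028571.
The prior-weighted likelihoods are 1/11 · 0 = 0, 2/11 · 0.079365 = 0.01443, 2/11 · 0 = 0, 2/11 · 0.12727 = 0.02314, 4/11 · 0.028571 = 0.01039; summing to 0.04796.
Hence P(bag E | data) = (0.01039) / (0.04796) = 0.21663.

0.217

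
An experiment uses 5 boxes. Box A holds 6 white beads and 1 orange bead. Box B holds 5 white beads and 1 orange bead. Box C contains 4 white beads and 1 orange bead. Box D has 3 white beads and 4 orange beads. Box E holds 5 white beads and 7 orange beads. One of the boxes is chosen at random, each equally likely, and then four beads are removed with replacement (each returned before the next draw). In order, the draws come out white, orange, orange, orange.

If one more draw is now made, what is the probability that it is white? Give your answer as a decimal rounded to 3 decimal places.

0.452

Compute the likelihood of the observed sequence for each case: P(data | box A) = (6/7)(1/7)(1/7)(1/7) = 0.002499; P(data | box B) = (5/6)(1/6)(1/6)(1/6) = 0.003858; P(data | box C) = (4/5)(1/5)(1/5)(1/5) = 0.0064; P(data | box D) = (3/7)(4/7)(4/7)(4/7) = 0.079967; P(data | box E) = (5/12)(7/12)(7/12)(7/12) = 0.082706.
Weighting by the prior gives 1/5 · 0.002499 = 0.00049979, 1/5 · 0.003858 = 0.0007716, 1/5 · 0.0064 = 0.00128, 1/5 · 0.079967 = 0.015993, 1/5 · 0.082706 = 0.016541; summing to 0.035086.
The posterior is then P(box A | data) = 0.014245, P(box B | data) = 0.021992, P(box C | data) = 0.036482, P(box D | data) = 0.45583, P(box E | data) = 0.47145.
The predictive probability is P(white next | data) = (6/7)(0.014245) + (5/6)(0.021992) + (4/5)(0.036482) + (3/7)(0.45583) + (5/12)(0.47145) = 0.45152.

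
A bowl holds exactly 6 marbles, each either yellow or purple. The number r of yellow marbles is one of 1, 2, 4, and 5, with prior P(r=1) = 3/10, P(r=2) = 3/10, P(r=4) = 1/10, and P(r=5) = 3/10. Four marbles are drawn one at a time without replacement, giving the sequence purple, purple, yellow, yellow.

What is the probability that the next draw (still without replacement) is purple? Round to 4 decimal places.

0.7500

Under each hypothesis, the probability of the observed sequence is: P(data | r = 1) = (5/6)(4/5)(1/4)(0/3) = 0; P(data | r = 2) = (4/6)(3/5)(2/4)(1/3) = 1/15; P(data | r = 4) = (2/6)(1/5)(4/4)(3/3) = 1/15; P(data | r = 5) = (1/6)(0/5) = 0.
The prior-weighted likelihoods are 3/10 · 0 = 0, 3/10 · 1/15 = 1/50, 1/10 · 1/15 = 1/150, 3/10 · 0 = 0; these sum to 2/75.
The posterior is then P(r = 1 | data) = 0, P(r = 2 | data) = 3/4, P(r = 4 | data) = 1/4, P(r = 5 | data) = 0.
So P(purple next | data) = Σ P(purple next | H) P(H | data) = (1)(3/4) + (0)(1/4) = 3/4.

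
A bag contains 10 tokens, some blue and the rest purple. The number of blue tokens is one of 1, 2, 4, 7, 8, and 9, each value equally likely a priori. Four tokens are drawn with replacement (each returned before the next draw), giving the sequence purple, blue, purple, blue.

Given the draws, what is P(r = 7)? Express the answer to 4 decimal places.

Compute the likelihood of the observed sequence for each case: P(data | r = 1) = (9/10)(1/10)(9/10)(1/10) = 0.0081; P(data | r = 2) = (8/10)(2/10)(8/10)(2/10) = 0.0256; P(data | r = 4) = (6/10)(4/10)(6/10)(4/10) = 0.0576; P(data | r = 7) = (3/10)(7/10)(3/10)(7/10) = 0.0441; P(data | r = 8) = (2/10)(8/10)(2/10)(8/10) = 0.0256; P(data | r = 9) = (1/10)(9/10)(1/10)(9/10) = 0.0081.
Multiplying each by its prior: 1/6 · 0.0081 = 0.00135, 1/6 · 0.0256 = 0.0042667, 1/6 · 0.0576 = 0.0096, 1/6 · 0.0441 = 0.00735, 1/6 · 0.0256 = 0.0042667, 1/6 · 0.0081 = 0.00135; summing to 0.028183.
Therefore the posterior P(r = 7 | data) = (0.00735) / (0.028183) = 0.26079.

0.2608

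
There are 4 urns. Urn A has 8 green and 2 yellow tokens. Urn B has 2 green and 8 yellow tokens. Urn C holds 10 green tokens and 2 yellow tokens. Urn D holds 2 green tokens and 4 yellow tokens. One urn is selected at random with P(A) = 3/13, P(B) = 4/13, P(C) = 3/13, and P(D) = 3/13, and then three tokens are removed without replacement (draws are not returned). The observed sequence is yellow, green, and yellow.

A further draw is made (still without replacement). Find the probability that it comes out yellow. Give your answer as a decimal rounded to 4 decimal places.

Compute the likelihood of the observed sequence for each case: P(data | urn A) = (2/10)(8/9)(1/8) = 0.022222; P(data | urn B) = (8/10)(2/9)(7/8) = 0.15556; P(data | urn C) = (2/12)(10/11)(1/10) = 0.015152; P(data | urn D) = (4/6)(2/5)(3/4) = 0.2.
The prior-weighted likelihoods are 3/13 · 0.022222 = 0.0051282, 4/13 · 0.15556 = 0.047863, 3/13 · 0.015152 = 0.0034965, 3/13 · 0.2 = 0.046154; these sum to 0.10264.
The posterior is then P(urn A | data) = 0.049962, P(urn B | data) = 0.46631, P(urn C | data) = 0.034065, P(urn D | data) = 0.44966.
So P(yellow next | data) = Σ P(yellow next | H) P(H | data) = (0)(0.049962) + (6/7)(0.46631) + (0)(0.034065) + (2/3)(0.44966) = 0.69947.

0.6995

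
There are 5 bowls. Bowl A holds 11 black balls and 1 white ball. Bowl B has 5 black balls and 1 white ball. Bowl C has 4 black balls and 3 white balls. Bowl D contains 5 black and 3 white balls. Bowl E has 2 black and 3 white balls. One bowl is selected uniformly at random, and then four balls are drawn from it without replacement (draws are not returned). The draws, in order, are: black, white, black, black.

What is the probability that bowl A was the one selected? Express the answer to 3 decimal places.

0.188

Under each hypothesis, the probability of the observed sequence is: P(data | bowl A) = (11/12)(1/11)(10/10)(9/9) = 1/12; P(data | bowl B) = (5/6)(1/5)(4/4)(3/3) = 1/6; P(data | bowl C) = (4/7)(3/6)(3/5)(2/4) = 3/35; P(data | bowl D) = (5/8)(3/7)(4/6)(3/5) = 3/28; P(data | bowl E) = (2/5)(3/4)(1/3)(0/2) = 0.
The prior-weighted likelihoods are 1/5 · 1/12 = 1/60, 1/5 · 1/6 = 1/30, 1/5 · 3/35 = 3/175, 1/5 · 3/28 = 3/140, 1/5 · 0 = 0; these sum to 31/350.
So P(bowl A | data) = (1/60) / (31/350) = 35/186.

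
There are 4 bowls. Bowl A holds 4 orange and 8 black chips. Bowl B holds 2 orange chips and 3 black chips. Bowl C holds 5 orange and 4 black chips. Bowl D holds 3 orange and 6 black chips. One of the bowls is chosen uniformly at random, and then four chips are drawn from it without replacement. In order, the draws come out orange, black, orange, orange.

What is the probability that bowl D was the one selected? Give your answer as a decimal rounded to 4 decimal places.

Under each hypothesis, the probability of the observed sequence is: P(data | bowl A) = (4/12)(8/11)(3/10)(2/9) = 0.016162; P(data | bowl B) = (2/5)(3/4)(1/3)(0/2) = 0; P(data | bowl C) = (5/9)(4/8)(4/7)(3/6) = 0.079365; P(data | bowl D) = (3/9)(6/8)(2/7)(1/6) = 0.011905.
The prior-weighted likelihoods are 1/4 · 0.016162 = 0.0040404, 1/4 · 0 = 0, 1/4 · 0.079365 = 0.019841, 1/4 · 0.011905 = 0.0029762; summing to 0.026858.
By Bayes' rule, P(bowl D | data) = (0.0029762) / (0.026858) = 0.11081.

0.1108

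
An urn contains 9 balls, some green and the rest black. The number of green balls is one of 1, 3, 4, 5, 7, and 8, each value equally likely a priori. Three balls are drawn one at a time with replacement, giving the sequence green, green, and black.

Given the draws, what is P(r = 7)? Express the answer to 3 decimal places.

Under each hypothesis, the probability of the observed sequence is: P(data | r = 1) = (1/9)(1/9)(8/9) = 0.010974; P(data | r = 3) = (3/9)(3/9)(6/9) = 0.074074; P(data | r = 4) = (4/9)(4/9)(5/9) = 0.10974; P(data | r = 5) = (5/9)(5/9)(4/9) = 0.13717; P(data | r = 7) = (7/9)(7/9)(2/9) = 0.13443; P(data | r = 8) = (8/9)(8/9)(1/9) = 0.087791.
Weighting by the prior gives 1/6 · 0.010974 = 0.001829, 1/6 · 0.074074 = 0.012346, 1/6 · 0.10974 = 0.01829, 1/6 · 0.13717 = 0.022862, 1/6 · 0.13443 = 0.022405, 1/6 · 0.087791 = 0.014632; summing to 0.092364.
Therefore the posterior P(r = 7 | data) = (0.022405) / (0.092364) = 0.24257.

0.243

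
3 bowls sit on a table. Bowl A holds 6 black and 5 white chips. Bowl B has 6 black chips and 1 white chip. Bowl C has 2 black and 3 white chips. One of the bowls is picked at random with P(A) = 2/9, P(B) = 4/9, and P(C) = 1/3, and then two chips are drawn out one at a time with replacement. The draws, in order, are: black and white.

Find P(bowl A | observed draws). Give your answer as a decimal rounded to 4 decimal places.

0.2907

Compute the likelihood of the observed sequence for each case: P(data | bowl A) = (6/11)(5/11) = 0.24793; P(data | bowl B) = (6/7)(1/7) = 0.12245; P(data | bowl C) = (2/5)(3/5) = 0.24.
Multiplying each by its prior: 2/9 · 0.24793 = 0.055096, 4/9 · 0.12245 = 0.054422, 1/3 · 0.24 = 0.08; with total 0.18952.
Therefore the posterior P(bowl A | data) = (0.055096) / (0.18952) = 0.29072.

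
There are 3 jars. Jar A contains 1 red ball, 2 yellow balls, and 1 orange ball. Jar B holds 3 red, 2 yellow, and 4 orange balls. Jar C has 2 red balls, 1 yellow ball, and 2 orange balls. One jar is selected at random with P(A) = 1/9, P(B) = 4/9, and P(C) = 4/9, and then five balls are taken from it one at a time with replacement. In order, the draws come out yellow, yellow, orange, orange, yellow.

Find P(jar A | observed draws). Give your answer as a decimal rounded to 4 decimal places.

Under each hypothesis, the probability of the observed sequence is: P(data | jar A) = (2/4)(2/4)(1/4)(1/4)(2/4) = 0.0078125; P(data | jar B) = (2/9)(2/9)(4/9)(4/9)(2/9) = 0.0021677; P(data | jar C) = (1/5)(1/5)(2/5)(2/5)(1/5) = 0.00128.
Weighting by the prior gives 1/9 · 0.0078125 = 0.00086806, 4/9 · 0.0021677 = 0.00096342, 4/9 · 0.00128 = 0.00056889; summing to 0.0024004.
Therefore the posterior P(jar A | data) = (0.00086806) / (0.0024004) = 0.36164.

0.3616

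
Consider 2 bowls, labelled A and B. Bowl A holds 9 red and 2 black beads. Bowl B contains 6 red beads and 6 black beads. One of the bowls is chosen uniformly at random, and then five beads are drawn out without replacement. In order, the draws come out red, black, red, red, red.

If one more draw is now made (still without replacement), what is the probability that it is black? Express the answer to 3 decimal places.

Compute the likelihood of the observed sequence for each case: P(data | bowl A) = (9/11)(2/10)(8/9)(7/8)(6/7) = 6/55; P(data | bowl B) = (6/12)(6/11)(5/10)(4/9)(3/8) = 1/44.
Multiplying each by its prior: 1/2 · 6/55 = 3/55, 1/2 · 1/44 = 1/88; summing to 29/440.
Dividing through by the total gives posterior P(bowl A | data) = 24/29, P(bowl B | data) = 5/29.
Averaging over the posterior, P(black next | data) = (1/6)(24/29) + (5/7)(5/29) = 53/203.

0.261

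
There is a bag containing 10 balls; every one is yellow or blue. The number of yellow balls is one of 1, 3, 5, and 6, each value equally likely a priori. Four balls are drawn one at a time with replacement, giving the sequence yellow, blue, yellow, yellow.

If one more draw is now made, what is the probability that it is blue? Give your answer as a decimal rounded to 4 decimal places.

0.4733

For each hypothesis, P(data | H) works out to: P(data | r = 1) = (1/10)(9/10)(1/10)(1/10) = 0.0009; P(data | r = 3) = (3/10)(7/10)(3/10)(3/10) = 0.0189; P(data | r = 5) = (5/10)(5/10)(5/10)(5/10) = 0.0625; P(data | r = 6) = (6/10)(4/10)(6/10)(6/10) = 0.0864.
Weighting by the prior gives 1/4 · 0.0009 = 0.000225, 1/4 · 0.0189 = 0.004725, 1/4 · 0.0625 = 0.015625, 1/4 · 0.0864 = 0.0216; these sum to 0.042175.
Normalising, the posterior is P(r = 1 | data) = 0.0053349, P(r = 3 | data) = 0.11203, P(r = 5 | data) = 0.37048, P(r = 6 | data) = 0.51215.
The predictive probability is P(blue next | data) = (9/10)(0.0053349) + (7/10)(0.11203) + (1/2)(0.37048) + (2/5)(0.51215) = 0.47333.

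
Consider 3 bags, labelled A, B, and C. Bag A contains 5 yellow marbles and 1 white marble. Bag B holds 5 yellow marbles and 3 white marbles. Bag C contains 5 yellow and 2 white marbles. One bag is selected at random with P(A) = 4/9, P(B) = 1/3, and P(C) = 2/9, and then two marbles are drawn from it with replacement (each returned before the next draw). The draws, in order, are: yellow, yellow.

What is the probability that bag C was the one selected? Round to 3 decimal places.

For each hypothesis, P(data | H) works out to: P(data | bag A) = (5/6)(5/6) = 0.69444; P(data | bag B) = (5/8)(5/8) = 0.39062; P(data | bag C) = (5/7)(5/7) = 0.5102.
Multiplying each by its prior: 4/9 · 0.69444 = 0.30864, 1/3 · 0.39062 = 0.13021, 2/9 · 0.5102 = 0.11338; with total 0.55223.
Therefore the posterior P(bag C | data) = (0.11338) / (0.55223) = 0.20531.

0.205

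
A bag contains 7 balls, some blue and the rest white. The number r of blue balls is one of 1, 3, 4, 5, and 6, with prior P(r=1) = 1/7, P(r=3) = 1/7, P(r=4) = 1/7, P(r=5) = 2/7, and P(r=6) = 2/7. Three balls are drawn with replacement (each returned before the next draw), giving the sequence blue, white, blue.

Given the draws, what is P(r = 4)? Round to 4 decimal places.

Compute the likelihood of the observed sequence for each case: P(data | r = 1) = (1/7)(6/7)(1/7) = 0.017493; P(data | r = 3) = (3/7)(4/7)(3/7) = 0.10496; P(data | r = 4) = (4/7)(3/7)(4/7) = 0.13994; P(data | r = 5) = (5/7)(2/7)(5/7) = 0.14577; P(data | r = 6) = (6/7)(1/7)(6/7) = 0.10496.
The prior-weighted likelihoods are 1/7 · 0.017493 = 0.002499, 1/7 · 0.10496 = 0.014994, 1/7 · 0.13994 = 0.019992, 2/7 · 0.14577 = 0.041649, 2/7 · 0.10496 = 0.029988; summing to 0.10912.
Hence P(r = 4 | data) = (0.019992) / (0.10912) = 0.18321.

0.1832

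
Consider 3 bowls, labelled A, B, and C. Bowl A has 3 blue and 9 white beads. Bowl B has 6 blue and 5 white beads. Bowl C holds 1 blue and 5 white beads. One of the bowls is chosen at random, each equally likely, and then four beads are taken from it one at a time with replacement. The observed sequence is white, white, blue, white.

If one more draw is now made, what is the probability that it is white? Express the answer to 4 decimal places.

For each hypothesis, P(data | H) works out to: P(data | bowl A) = (9/12)(9/12)(3/12)(9/12) = 0.10547; P(data | bowl B) = (5/11)(5/11)(6/11)(5/11) = 0.051226; P(data | bowl C) = (5/6)(5/6)(1/6)(5/6) = 0.096451.
Weighting by the prior gives 1/3 · 0.10547 = 0.035156, 1/3 · 0.051226 = 0.017075, 1/3 · 0.096451 = 0.03215; these sum to 0.084382.
The posterior is then P(bowl A | data) = 0.41663, P(bowl B | data) = 0.20236, P(bowl C | data) = 0.38101.
Averaging over the posterior, P(white next | data) = (3/4)(0.41663) + (5/11)(0.20236) + (5/6)(0.38101) = 0.72196.

0.7220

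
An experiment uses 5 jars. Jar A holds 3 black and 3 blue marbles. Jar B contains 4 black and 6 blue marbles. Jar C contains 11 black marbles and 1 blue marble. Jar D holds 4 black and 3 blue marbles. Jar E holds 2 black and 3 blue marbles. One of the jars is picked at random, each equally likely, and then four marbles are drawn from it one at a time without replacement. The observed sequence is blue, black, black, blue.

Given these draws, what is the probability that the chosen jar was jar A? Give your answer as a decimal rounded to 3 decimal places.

0.280

Compute the likelihood of the observed sequence for each case: P(data | jar A) = (3/6)(3/5)(2/4)(2/3) = 1/10; P(data | jar B) = (6/10)(4/9)(3/8)(5/7) = 1/14; P(data | jar C) = (1/12)(11/11)(10/10)(0/9) = 0; P(data | jar D) = (3/7)(4/6)(3/5)(2/4) = 3/35; P(data | jar E) = (3/5)(2/4)(1/3)(2/2) = 1/10.
Weighting by the prior gives 1/5 · 1/10 = 1/50, 1/5 · 1/14 = 1/70, 1/5 · 0 = 0, 1/5 · 3/35 = 3/175, 1/5 · 1/10 = 1/50; with total 1/14.
Therefore the posterior P(jar A | data) = (1/50) / (1/14) = 7/25.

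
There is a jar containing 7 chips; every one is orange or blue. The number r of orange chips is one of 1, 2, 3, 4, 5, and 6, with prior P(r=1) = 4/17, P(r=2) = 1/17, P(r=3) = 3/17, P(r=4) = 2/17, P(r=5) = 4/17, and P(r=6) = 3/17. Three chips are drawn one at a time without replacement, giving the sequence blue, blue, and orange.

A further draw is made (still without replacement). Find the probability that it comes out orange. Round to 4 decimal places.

Under each hypothesis, the probability of the observed sequence is: P(data | r = 1) = (6/7)(5/6)(1/5) = 0.14286; P(data | r = 2) = (5/7)(4/6)(2/5) = 0.19048; P(data | r = 3) = (4/7)(3/6)(3/5) = 0.17143; P(data | r = 4) = (3/7)(2/6)(4/5) = 0.11429; P(data | r = 5) = (2/7)(1/6)(5/5) = 0.047619; P(data | r = 6) = (1/7)(0/6) = 0.
Multiplying each by its prior: 4/17 · 0.14286 = 0.033613, 1/17 · 0.19048 = 0.011204, 3/17 · 0.17143 = 0.030252, 2/17 · 0.11429 = 0.013445, 4/17 · 0.047619 = 0.011204, 3/17 · 0 = 0; these sum to 0.09972.
Dividing through by the total gives posterior P(r = 1 | data) = 0.33708, P(r = 2 | data) = 0.11236, P(r = 3 | data) = 0.30337, P(r = 4 | data) = 0.13483, P(r = 5 | data) = 0.11236, P(r = 6 | data) = 0.
Averaging over the posterior, P(orange next | data) = (0)(0.33708) + (1/4)(0.11236) + (1/2)(0.30337) + (3/4)(0.13483) + (1)(0.11236) = 0.39326.

0.3933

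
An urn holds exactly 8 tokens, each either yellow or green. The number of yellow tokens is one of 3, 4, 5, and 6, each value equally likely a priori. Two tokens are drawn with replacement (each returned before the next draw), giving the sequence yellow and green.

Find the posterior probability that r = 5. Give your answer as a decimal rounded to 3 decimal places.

0.259

Under each hypothesis, the probability of the observed sequence is: P(data | r = 3) = (3/8)(5/8) = 15/64; P(data | r = 4) = (4/8)(4/8) = 1/4; P(data | r = 5) = (5/8)(3/8) = 15/64; P(data | r = 6) = (6/8)(2/8) = 3/16.
Multiplying each by its prior: 1/4 · 15/64 = 15/256, 1/4 · 1/4 = 1/16, 1/4 · 15/64 = 15/256, 1/4 · 3/16 = 3/64; with total 29/128.
So P(r = 5 | data) = (15/256) / (29/128) = 15/58.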